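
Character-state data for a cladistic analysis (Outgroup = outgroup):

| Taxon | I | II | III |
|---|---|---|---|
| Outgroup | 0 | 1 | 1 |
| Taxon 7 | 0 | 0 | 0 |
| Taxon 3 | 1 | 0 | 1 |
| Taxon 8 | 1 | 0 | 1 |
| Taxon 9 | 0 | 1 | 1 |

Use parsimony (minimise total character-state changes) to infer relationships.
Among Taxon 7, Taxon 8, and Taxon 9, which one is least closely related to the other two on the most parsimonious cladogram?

Taxon 9

Character polarity is set by the outgroup: the derived state is whichever differs from the outgroup's state, so for II, III the derived state is '0', and for the remaining characters it is '1'.
I: derived state '1' in Taxon 3 and Taxon 8 only — synapomorphy for {Taxon 3, Taxon 8}.
Only Taxon 3, Taxon 7, and Taxon 8 show the derived state '0' for II, supporting them as a clade.
III (derived state '0') is unique to Taxon 7 (autapomorphy; uninformative for grouping).
Most parsimonious ingroup topology: ((Taxon 7,(Taxon 3,Taxon 8)),Taxon 9).
Taxon 8 and Taxon 7 share a more recent common ancestor with each other than either does with Taxon 9, so Taxon 9 is the least closely related of the three.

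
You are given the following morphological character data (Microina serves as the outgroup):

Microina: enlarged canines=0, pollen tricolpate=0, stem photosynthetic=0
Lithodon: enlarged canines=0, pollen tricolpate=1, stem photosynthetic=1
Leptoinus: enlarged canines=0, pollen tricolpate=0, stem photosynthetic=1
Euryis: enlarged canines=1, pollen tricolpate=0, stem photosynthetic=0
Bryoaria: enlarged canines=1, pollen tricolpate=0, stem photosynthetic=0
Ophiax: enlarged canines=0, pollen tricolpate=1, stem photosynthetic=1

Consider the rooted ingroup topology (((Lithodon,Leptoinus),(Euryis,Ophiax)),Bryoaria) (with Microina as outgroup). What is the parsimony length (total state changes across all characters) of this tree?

6

Map each character onto (((Lithodon,Leptoinus),(Euryis,Ophiax)),Bryoaria) (rooted by Microina) and count the minimum state changes it requires (Fitch parsimony):
enlarged canines: 2; pollen tricolpate: 2; stem photosynthetic: 2.
Total tree length = 6.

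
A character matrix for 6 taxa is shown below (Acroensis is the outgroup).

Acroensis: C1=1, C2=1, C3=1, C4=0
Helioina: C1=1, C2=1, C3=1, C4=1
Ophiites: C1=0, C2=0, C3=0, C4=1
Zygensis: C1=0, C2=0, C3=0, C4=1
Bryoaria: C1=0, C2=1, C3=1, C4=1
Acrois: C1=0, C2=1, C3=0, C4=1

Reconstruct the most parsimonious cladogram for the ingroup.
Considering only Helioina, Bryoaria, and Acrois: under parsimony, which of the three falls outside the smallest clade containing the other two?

Helioina

Character polarity is set by the outgroup: the derived state is whichever differs from the outgroup's state, so for C1, C2, C3 the derived state is '0', and for the remaining characters it is '1'.
C1: derived state '0' in Acrois, Bryoaria, Ophiites, and Zygensis only — synapomorphy for {Acrois, Bryoaria, Ophiites, Zygensis}.
C2: derived state '0' in Ophiites and Zygensis only — synapomorphy for {Ophiites, Zygensis}.
C3 (derived state '0') is shared by Acrois, Ophiites, and Zygensis — a synapomorphy uniting that clade.
C4 (derived state '1') is shared by all ingroup taxa — unites the whole ingroup.
Most parsimonious ingroup topology: (Helioina,(((Ophiites,Zygensis),Acrois),Bryoaria)).
Bryoaria and Acrois share a more recent common ancestor with each other than either does with Helioina, so Helioina is the least closely related of the three.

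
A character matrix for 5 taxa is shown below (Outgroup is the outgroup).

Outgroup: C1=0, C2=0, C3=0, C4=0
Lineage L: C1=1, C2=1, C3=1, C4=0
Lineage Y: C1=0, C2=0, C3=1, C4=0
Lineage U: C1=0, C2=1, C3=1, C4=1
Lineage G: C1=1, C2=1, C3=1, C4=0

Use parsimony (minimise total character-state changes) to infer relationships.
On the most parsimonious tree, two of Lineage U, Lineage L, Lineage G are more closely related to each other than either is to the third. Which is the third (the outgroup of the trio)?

Lineage U

The outgroup has state '0' for every character, so '1' is the derived state throughout.
C1: derived state '1' in Lineage G and Lineage L only — synapomorphy for {Lineage G, Lineage L}.
C2 (derived state '1') is shared by Lineage G, Lineage L, and Lineage U — a synapomorphy uniting that clade.
All ingroup taxa share the derived state '1' for C3; it defines the ingroup but does not resolve relationships within it.
C4: derived state '1' in Lineage U only — an autapomorphy, so it tells us nothing about relationships among taxa.
Most parsimonious ingroup topology: (((Lineage L,Lineage G),Lineage U),Lineage Y).
Lineage L and Lineage G share a more recent common ancestor with each other than either does with Lineage U, so Lineage U is the least closely related of the three.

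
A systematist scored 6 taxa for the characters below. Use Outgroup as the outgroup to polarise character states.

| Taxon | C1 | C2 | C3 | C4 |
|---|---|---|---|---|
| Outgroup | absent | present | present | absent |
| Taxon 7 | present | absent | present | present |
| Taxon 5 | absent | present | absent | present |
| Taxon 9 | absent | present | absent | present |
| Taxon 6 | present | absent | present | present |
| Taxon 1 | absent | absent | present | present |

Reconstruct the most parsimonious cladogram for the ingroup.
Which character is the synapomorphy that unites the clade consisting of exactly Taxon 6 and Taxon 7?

Character polarity is set by the outgroup: the derived state is whichever differs from the outgroup's state, so for C2, C3 the derived state is 'absent', and for the remaining characters it is 'present'.
C1: derived state 'present' in Taxon 6 and Taxon 7 only — synapomorphy for {Taxon 6, Taxon 7}.
C2 (derived state 'absent') is shared by Taxon 1, Taxon 6, and Taxon 7 — a synapomorphy uniting that clade.
Only Taxon 5 and Taxon 9 show the derived state 'absent' for C3, supporting them as a clade.
All ingroup taxa share the derived state 'present' for C4; it defines the ingroup but does not resolve relationships within it.
Most parsimonious ingroup topology: (((Taxon 7,Taxon 6),Taxon 1),(Taxon 5,Taxon 9)).
The clade {Taxon 6, Taxon 7} is supported by C1: its derived state 'present' occurs in exactly those taxa and in no other taxon (including the outgroup).

C1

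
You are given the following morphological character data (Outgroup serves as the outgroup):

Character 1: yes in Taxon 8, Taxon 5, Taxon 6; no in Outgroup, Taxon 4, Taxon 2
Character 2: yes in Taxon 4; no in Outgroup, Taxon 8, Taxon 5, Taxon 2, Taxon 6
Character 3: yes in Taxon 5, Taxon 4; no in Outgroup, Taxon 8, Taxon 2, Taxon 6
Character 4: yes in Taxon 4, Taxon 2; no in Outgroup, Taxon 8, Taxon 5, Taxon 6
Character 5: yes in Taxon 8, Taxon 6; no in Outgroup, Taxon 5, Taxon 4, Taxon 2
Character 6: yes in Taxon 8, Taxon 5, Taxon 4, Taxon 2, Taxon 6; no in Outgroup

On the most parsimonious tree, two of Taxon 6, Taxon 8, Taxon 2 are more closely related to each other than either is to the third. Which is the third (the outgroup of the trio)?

The outgroup has state 'no' for every character, so 'yes' is the derived state throughout.
Character 1: derived state 'yes' in Taxon 5, Taxon 6, and Taxon 8 only — synapomorphy for {Taxon 5, Taxon 6, Taxon 8}.
Character 2 (derived state 'yes') is unique to Taxon 4 (autapomorphy; uninformative for grouping).
Character 3 (state 'yes') occurs in Taxon 4 and Taxon 5 but conflicts with the nesting implied by the other characters — most parsimoniously interpreted as homoplasy.
Only Taxon 2 and Taxon 4 show the derived state 'yes' for Character 4, supporting them as a clade.
Only Taxon 6 and Taxon 8 show the derived state 'yes' for Character 5, supporting them as a clade.
Character 6 (derived state 'yes') is shared by all ingroup taxa — unites the whole ingroup.
Most parsimonious ingroup topology: (((Taxon 8,Taxon 6),Taxon 5),(Taxon 4,Taxon 2)).
Taxon 8 and Taxon 6 share a more recent common ancestor with each other than either does with Taxon 2, so Taxon 2 is the least closely related of the three.

Taxon 2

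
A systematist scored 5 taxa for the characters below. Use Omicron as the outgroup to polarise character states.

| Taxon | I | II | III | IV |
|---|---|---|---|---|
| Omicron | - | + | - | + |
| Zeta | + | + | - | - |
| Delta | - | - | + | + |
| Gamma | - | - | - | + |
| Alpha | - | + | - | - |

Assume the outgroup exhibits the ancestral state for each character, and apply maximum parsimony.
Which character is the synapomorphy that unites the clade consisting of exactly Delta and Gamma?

II

Character polarity is set by the outgroup: the derived state is whichever differs from the outgroup's state, so for II, IV the derived state is '-', and for the remaining characters it is '+'.
I (derived state '+') is unique to Zeta (autapomorphy; uninformative for grouping).
Only Delta and Gamma show the derived state '-' for II, supporting them as a clade.
III: derived state '+' in Delta only — an autapomorphy, so it tells us nothing about relationships among taxa.
IV: derived state '-' in Alpha and Zeta only — synapomorphy for {Alpha, Zeta}.
Most parsimonious ingroup topology: ((Zeta,Alpha),(Delta,Gamma)).
The clade {Delta, Gamma} is supported by II: its derived state '-' occurs in exactly those taxa and in no other taxon (including the outgroup).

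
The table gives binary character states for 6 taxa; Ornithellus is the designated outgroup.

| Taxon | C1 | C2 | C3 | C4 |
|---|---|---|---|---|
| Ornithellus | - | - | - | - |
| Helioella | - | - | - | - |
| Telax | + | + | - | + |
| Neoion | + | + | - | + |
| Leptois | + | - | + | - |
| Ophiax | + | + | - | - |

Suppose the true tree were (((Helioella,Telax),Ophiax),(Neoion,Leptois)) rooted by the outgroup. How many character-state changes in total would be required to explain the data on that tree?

8

Map each character onto (((Helioella,Telax),Ophiax),(Neoion,Leptois)) (rooted by Ornithellus) and count the minimum state changes it requires (Fitch parsimony):
C1: 2; C2: 3; C3: 1; C4: 2.
Total tree length = 8.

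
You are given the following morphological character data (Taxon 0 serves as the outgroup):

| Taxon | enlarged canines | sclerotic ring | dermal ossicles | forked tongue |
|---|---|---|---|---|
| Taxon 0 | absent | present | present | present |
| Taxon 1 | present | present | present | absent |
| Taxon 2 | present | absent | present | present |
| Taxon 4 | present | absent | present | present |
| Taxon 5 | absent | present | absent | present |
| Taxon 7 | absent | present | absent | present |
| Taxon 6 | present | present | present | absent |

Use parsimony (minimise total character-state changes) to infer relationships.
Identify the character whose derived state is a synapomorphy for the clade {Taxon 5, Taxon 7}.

dermal ossicles

Character polarity is set by the outgroup: the derived state is whichever differs from the outgroup's state, so for sclerotic ring, dermal ossicles, forked tongue the derived state is 'absent', and for the remaining characters it is 'present'.
Only Taxon 1, Taxon 2, Taxon 4, and Taxon 6 show the derived state 'present' for enlarged canines, supporting them as a clade.
sclerotic ring (derived state 'absent') is shared by Taxon 2 and Taxon 4 — a synapomorphy uniting that clade.
Only Taxon 5 and Taxon 7 show the derived state 'absent' for dermal ossicles, supporting them as a clade.
forked tongue: derived state 'absent' in Taxon 1 and Taxon 6 only — synapomorphy for {Taxon 1, Taxon 6}.
Most parsimonious ingroup topology: (((Taxon 1,Taxon 6),(Taxon 2,Taxon 4)),(Taxon 5,Taxon 7)).
The clade {Taxon 5, Taxon 7} is supported by dermal ossicles: its derived state 'absent' occurs in exactly those taxa and in no other taxon (including the outgroup).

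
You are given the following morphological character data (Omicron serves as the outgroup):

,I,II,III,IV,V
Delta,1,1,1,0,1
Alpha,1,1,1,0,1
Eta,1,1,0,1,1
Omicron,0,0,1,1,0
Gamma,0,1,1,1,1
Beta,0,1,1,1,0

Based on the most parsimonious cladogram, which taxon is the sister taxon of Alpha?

Delta

Character polarity is set by the outgroup: the derived state is whichever differs from the outgroup's state, so for III, IV the derived state is '0', and for the remaining characters it is '1'.
I (derived state '1') is shared by Alpha, Delta, and Eta — a synapomorphy uniting that clade.
All ingroup taxa share the derived state '1' for II; it defines the ingroup but does not resolve relationships within it.
III: derived state '0' in Eta only — an autapomorphy, so it tells us nothing about relationships among taxa.
IV (derived state '0') is shared by Alpha and Delta — a synapomorphy uniting that clade.
V: derived state '1' in Alpha, Delta, Eta, and Gamma only — synapomorphy for {Alpha, Delta, Eta, Gamma}.
Most parsimonious ingroup topology: ((((Delta,Alpha),Eta),Gamma),Beta).
Alpha and Delta form a cherry on this tree, so they are sister taxa.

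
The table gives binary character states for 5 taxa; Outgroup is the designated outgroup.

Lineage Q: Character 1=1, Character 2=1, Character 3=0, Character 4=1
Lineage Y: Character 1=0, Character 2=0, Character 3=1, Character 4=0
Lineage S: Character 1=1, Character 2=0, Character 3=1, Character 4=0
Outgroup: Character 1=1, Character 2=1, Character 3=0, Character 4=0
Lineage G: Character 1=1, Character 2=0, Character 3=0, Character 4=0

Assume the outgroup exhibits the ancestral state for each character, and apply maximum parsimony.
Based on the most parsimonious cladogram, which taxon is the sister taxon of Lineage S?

Lineage Y

Character polarity is set by the outgroup: the derived state is whichever differs from the outgroup's state, so for Character 1, Character 2 the derived state is '0', and for the remaining characters it is '1'.
Character 1 (derived state '0') is unique to Lineage Y (autapomorphy; uninformative for grouping).
Only Lineage G, Lineage S, and Lineage Y show the derived state '0' for Character 2, supporting them as a clade.
Only Lineage S and Lineage Y show the derived state '1' for Character 3, supporting them as a clade.
Character 4: derived state '1' in Lineage Q only — an autapomorphy, so it tells us nothing about relationships among taxa.
Most parsimonious ingroup topology: ((Lineage G,(Lineage S,Lineage Y)),Lineage Q).
Lineage S and Lineage Y form a cherry on this tree, so they are sister taxa.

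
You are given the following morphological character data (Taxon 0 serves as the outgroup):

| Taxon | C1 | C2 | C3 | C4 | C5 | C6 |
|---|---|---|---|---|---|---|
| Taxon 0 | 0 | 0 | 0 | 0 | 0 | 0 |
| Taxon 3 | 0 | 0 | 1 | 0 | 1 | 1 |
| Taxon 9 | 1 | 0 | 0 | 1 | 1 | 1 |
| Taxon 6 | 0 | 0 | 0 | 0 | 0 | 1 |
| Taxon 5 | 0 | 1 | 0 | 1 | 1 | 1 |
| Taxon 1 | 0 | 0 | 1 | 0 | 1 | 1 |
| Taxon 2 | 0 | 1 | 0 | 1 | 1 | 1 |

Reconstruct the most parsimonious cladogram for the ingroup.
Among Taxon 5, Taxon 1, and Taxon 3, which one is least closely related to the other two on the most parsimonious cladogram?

The outgroup has state '0' for every character, so '1' is the derived state throughout.
C1: derived state '1' in Taxon 9 only — an autapomorphy, so it tells us nothing about relationships among taxa.
C2: derived state '1' in Taxon 2 and Taxon 5 only — synapomorphy for {Taxon 2, Taxon 5}.
C3 (derived state '1') is shared by Taxon 1 and Taxon 3 — a synapomorphy uniting that clade.
Only Taxon 2, Taxon 5, and Taxon 9 show the derived state '1' for C4, supporting them as a clade.
C5: derived state '1' in Taxon 1, Taxon 2, Taxon 3, Taxon 5, and Taxon 9 only — synapomorphy for {Taxon 1, Taxon 2, Taxon 3, Taxon 5, Taxon 9}.
All ingroup taxa share the derived state '1' for C6; it defines the ingroup but does not resolve relationships within it.
Most parsimonious ingroup topology: (((Taxon 3,Taxon 1),(Taxon 9,(Taxon 5,Taxon 2))),Taxon 6).
Taxon 1 and Taxon 3 share a more recent common ancestor with each other than either does with Taxon 5, so Taxon 5 is the least closely related of the three.

Taxon 5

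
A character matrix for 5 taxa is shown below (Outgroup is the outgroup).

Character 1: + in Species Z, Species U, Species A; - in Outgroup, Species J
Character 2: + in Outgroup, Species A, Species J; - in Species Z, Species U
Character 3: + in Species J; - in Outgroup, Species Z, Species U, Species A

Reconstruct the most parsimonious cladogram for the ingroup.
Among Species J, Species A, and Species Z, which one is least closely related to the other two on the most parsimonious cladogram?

Species J

Character polarity is set by the outgroup: the derived state is whichever differs from the outgroup's state, so for Character 2 the derived state is '-', and for the remaining characters it is '+'.
Character 1 (derived state '+') is shared by Species A, Species U, and Species Z — a synapomorphy uniting that clade.
Character 2: derived state '-' in Species U and Species Z only — synapomorphy for {Species U, Species Z}.
Character 3 (derived state '+') is unique to Species J (autapomorphy; uninformative for grouping).
Most parsimonious ingroup topology: (((Species Z,Species U),Species A),Species J).
Species A and Species Z share a more recent common ancestor with each other than either does with Species J, so Species J is the least closely related of the three.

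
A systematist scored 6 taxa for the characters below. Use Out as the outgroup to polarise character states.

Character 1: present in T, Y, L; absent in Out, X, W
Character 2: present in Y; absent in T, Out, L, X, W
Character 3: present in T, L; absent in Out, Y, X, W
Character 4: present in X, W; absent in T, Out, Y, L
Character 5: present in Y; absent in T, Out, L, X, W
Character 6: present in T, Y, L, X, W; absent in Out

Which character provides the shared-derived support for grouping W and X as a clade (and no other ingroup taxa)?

Character 4

The outgroup has state 'absent' for every character, so 'present' is the derived state throughout.
Only L, T, and Y show the derived state 'present' for Character 1, supporting them as a clade.
Character 2: derived state 'present' in Y only — an autapomorphy, so it tells us nothing about relationships among taxa.
Character 3 (derived state 'present') is shared by L and T — a synapomorphy uniting that clade.
Only W and X show the derived state 'present' for Character 4, supporting them as a clade.
Character 5: derived state 'present' in Y only — an autapomorphy, so it tells us nothing about relationships among taxa.
All ingroup taxa share the derived state 'present' for Character 6; it defines the ingroup but does not resolve relationships within it.
Most parsimonious ingroup topology: ((X,W),((L,T),Y)).
The clade {W, X} is supported by Character 4: its derived state 'present' occurs in exactly those taxa and in no other taxon (including the outgroup).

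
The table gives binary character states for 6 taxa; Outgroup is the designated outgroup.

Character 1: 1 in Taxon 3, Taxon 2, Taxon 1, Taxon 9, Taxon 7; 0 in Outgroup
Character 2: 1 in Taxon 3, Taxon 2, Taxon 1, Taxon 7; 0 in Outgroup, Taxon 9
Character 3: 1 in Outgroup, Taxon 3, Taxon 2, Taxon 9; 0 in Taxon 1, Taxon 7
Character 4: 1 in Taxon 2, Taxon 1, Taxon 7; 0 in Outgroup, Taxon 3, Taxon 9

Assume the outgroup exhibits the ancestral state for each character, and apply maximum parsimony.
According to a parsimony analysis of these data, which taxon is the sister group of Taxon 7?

Taxon 1

Character polarity is set by the outgroup: the derived state is whichever differs from the outgroup's state, so for Character 3 the derived state is '0', and for the remaining characters it is '1'.
Character 1 (derived state '1') is shared by all ingroup taxa — unites the whole ingroup.
Character 2: derived state '1' in Taxon 1, Taxon 2, Taxon 3, and Taxon 7 only — synapomorphy for {Taxon 1, Taxon 2, Taxon 3, Taxon 7}.
Character 3 (derived state '0') is shared by Taxon 1 and Taxon 7 — a synapomorphy uniting that clade.
Character 4 (derived state '1') is shared by Taxon 1, Taxon 2, and Taxon 7 — a synapomorphy uniting that clade.
Most parsimonious ingroup topology: ((Taxon 3,(Taxon 2,(Taxon 1,Taxon 7))),Taxon 9).
Taxon 7 and Taxon 1 form a cherry on this tree, so they are sister taxa.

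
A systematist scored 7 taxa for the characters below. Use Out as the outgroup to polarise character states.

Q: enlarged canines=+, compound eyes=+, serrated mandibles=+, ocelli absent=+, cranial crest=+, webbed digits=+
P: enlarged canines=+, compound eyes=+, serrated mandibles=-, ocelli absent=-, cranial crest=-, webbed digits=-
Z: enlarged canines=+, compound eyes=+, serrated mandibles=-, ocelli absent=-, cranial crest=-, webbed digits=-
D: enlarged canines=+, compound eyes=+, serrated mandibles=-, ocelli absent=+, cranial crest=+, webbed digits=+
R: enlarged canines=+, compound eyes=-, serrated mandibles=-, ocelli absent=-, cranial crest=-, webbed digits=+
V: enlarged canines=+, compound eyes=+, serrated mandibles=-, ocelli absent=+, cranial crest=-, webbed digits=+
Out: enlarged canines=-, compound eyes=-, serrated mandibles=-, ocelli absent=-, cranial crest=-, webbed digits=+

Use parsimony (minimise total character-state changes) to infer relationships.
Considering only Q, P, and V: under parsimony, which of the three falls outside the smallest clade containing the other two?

P

Character polarity is set by the outgroup: the derived state is whichever differs from the outgroup's state, so for webbed digits the derived state is '-', and for the remaining characters it is '+'.
enlarged canines (derived state '+') is shared by all ingroup taxa — unites the whole ingroup.
Only D, P, Q, V, and Z show the derived state '+' for compound eyes, supporting them as a clade.
serrated mandibles: derived state '+' in Q only — an autapomorphy, so it tells us nothing about relationships among taxa.
ocelli absent (derived state '+') is shared by D, Q, and V — a synapomorphy uniting that clade.
cranial crest: derived state '+' in D and Q only — synapomorphy for {D, Q}.
webbed digits (derived state '-') is shared by P and Z — a synapomorphy uniting that clade.
Most parsimonious ingroup topology: (((Z,P),((D,Q),V)),R).
Q and V share a more recent common ancestor with each other than either does with P, so P is the least closely related of the three.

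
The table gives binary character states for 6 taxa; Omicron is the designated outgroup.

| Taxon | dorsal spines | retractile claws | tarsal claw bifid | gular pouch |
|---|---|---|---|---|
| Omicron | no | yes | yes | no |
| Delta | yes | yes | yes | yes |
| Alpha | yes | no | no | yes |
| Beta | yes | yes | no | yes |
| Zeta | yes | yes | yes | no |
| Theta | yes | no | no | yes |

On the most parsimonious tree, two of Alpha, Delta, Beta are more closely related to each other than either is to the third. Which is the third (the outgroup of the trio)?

Delta

Character polarity is set by the outgroup: the derived state is whichever differs from the outgroup's state, so for retractile claws, tarsal claw bifid the derived state is 'no', and for the remaining characters it is 'yes'.
dorsal spines (derived state 'yes') is shared by all ingroup taxa — unites the whole ingroup.
Only Alpha and Theta show the derived state 'no' for retractile claws, supporting them as a clade.
tarsal claw bifid (derived state 'no') is shared by Alpha, Beta, and Theta — a synapomorphy uniting that clade.
gular pouch: derived state 'yes' in Alpha, Beta, Delta, and Theta only — synapomorphy for {Alpha, Beta, Delta, Theta}.
Most parsimonious ingroup topology: ((Delta,((Alpha,Theta),Beta)),Zeta).
Alpha and Beta share a more recent common ancestor with each other than either does with Delta, so Delta is the least closely related of the three.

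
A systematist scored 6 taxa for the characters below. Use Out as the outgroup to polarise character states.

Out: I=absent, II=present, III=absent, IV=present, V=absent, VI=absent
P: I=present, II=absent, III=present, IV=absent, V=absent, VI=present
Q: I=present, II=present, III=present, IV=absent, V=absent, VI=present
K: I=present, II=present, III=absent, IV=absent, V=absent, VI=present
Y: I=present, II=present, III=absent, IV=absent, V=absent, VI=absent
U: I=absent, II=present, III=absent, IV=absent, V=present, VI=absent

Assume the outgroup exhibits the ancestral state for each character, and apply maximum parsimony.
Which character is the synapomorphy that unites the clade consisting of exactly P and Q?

Character polarity is set by the outgroup: the derived state is whichever differs from the outgroup's state, so for II, IV the derived state is 'absent', and for the remaining characters it is 'present'.
Only K, P, Q, and Y show the derived state 'present' for I, supporting them as a clade.
II: derived state 'absent' in P only — an autapomorphy, so it tells us nothing about relationships among taxa.
III: derived state 'present' in P and Q only — synapomorphy for {P, Q}.
All ingroup taxa share the derived state 'absent' for IV; it defines the ingroup but does not resolve relationships within it.
V: derived state 'present' in U only — an autapomorphy, so it tells us nothing about relationships among taxa.
Only K, P, and Q show the derived state 'present' for VI, supporting them as a clade.
Most parsimonious ingroup topology: ((((P,Q),K),Y),U).
The clade {P, Q} is supported by III: its derived state 'present' occurs in exactly those taxa and in no other taxon (including the outgroup).

III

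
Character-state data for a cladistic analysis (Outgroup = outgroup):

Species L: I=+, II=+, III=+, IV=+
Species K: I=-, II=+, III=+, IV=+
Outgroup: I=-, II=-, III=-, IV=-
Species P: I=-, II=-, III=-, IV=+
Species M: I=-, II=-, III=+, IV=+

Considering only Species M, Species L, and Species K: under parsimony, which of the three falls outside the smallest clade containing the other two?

Species M

The outgroup has state '-' for every character, so '+' is the derived state throughout.
I: derived state '+' in Species L only — an autapomorphy, so it tells us nothing about relationships among taxa.
II (derived state '+') is shared by Species K and Species L — a synapomorphy uniting that clade.
III: derived state '+' in Species K, Species L, and Species M only — synapomorphy for {Species K, Species L, Species M}.
All ingroup taxa share the derived state '+' for IV; it defines the ingroup but does not resolve relationships within it.
Most parsimonious ingroup topology: ((Species M,(Species L,Species K)),Species P).
Species K and Species L share a more recent common ancestor with each other than either does with Species M, so Species M is the least closely related of the three.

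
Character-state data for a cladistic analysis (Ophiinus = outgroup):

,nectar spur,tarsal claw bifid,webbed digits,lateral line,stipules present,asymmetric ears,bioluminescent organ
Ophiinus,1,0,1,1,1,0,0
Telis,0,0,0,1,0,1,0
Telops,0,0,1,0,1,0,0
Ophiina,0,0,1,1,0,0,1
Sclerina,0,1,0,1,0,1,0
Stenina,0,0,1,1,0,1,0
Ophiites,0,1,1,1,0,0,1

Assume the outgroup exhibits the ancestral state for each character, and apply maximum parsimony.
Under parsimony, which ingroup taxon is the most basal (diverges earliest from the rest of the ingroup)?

Telops

Character polarity is set by the outgroup: the derived state is whichever differs from the outgroup's state, so for nectar spur, webbed digits, lateral line, stipules present the derived state is '0', and for the remaining characters it is '1'.
nectar spur (derived state '0') is shared by all ingroup taxa — unites the whole ingroup.
tarsal claw bifid groups Ophiites and Sclerina, which is incompatible with the clades supported by the remaining characters; treating it as convergent (homoplasy) costs fewer steps than any alternative tree.
webbed digits: derived state '0' in Sclerina and Telis only — synapomorphy for {Sclerina, Telis}.
lateral line (derived state '0') is unique to Telops (autapomorphy; uninformative for grouping).
Only Ophiina, Ophiites, Sclerina, Stenina, and Telis show the derived state '0' for stipules present, supporting them as a clade.
asymmetric ears (derived state '1') is shared by Sclerina, Stenina, and Telis — a synapomorphy uniting that clade.
Only Ophiina and Ophiites show the derived state '1' for bioluminescent organ, supporting them as a clade.
Most parsimonious ingroup topology: ((((Telis,Sclerina),Stenina),(Ophiina,Ophiites)),Telops).
Telops is sister to the clade containing all other ingroup taxa, so it is the earliest-diverging (most basal) ingroup lineage.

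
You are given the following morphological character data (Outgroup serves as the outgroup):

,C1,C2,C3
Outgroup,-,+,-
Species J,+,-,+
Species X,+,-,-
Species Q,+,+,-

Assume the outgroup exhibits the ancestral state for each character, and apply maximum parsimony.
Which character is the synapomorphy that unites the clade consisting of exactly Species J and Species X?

C2

Character polarity is set by the outgroup: the derived state is whichever differs from the outgroup's state, so for C2 the derived state is '-', and for the remaining characters it is '+'.
C1 (derived state '+') is shared by all ingroup taxa — unites the whole ingroup.
C2 (derived state '-') is shared by Species J and Species X — a synapomorphy uniting that clade.
C3: derived state '+' in Species J only — an autapomorphy, so it tells us nothing about relationships among taxa.
Most parsimonious ingroup topology: ((Species J,Species X),Species Q).
The clade {Species J, Species X} is supported by C2: its derived state '-' occurs in exactly those taxa and in no other taxon (including the outgroup).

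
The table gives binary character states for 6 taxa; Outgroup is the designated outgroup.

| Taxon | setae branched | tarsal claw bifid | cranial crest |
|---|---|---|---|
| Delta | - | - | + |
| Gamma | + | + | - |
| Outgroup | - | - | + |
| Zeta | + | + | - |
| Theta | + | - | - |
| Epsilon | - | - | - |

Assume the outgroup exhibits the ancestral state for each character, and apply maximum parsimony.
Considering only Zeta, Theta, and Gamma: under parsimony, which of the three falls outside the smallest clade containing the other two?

Theta

Character polarity is set by the outgroup: the derived state is whichever differs from the outgroup's state, so for cranial crest the derived state is '-', and for the remaining characters it is '+'.
setae branched: derived state '+' in Gamma, Theta, and Zeta only — synapomorphy for {Gamma, Theta, Zeta}.
Only Gamma and Zeta show the derived state '+' for tarsal claw bifid, supporting them as a clade.
Only Epsilon, Gamma, Theta, and Zeta show the derived state '-' for cranial crest, supporting them as a clade.
Most parsimonious ingroup topology: ((Epsilon,(Theta,(Gamma,Zeta))),Delta).
Gamma and Zeta share a more recent common ancestor with each other than either does with Theta, so Theta is the least closely related of the three.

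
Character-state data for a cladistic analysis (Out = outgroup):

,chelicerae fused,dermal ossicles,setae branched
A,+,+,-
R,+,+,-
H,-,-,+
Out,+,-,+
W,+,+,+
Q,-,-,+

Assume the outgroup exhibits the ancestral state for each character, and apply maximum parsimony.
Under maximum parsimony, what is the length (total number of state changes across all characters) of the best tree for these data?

Character polarity is set by the outgroup: the derived state is whichever differs from the outgroup's state, so for chelicerae fused, setae branched the derived state is '-', and for the remaining characters it is '+'.
Only H and Q show the derived state '-' for chelicerae fused, supporting them as a clade.
Only A, R, and W show the derived state '+' for dermal ossicles, supporting them as a clade.
Only A and R show the derived state '-' for setae branched, supporting them as a clade.
Most parsimonious ingroup topology: (((R,A),W),(Q,H)).
Changes per character on this tree: chelicerae fused: 1; dermal ossicles: 1; setae branched: 1.
Total = 3.

3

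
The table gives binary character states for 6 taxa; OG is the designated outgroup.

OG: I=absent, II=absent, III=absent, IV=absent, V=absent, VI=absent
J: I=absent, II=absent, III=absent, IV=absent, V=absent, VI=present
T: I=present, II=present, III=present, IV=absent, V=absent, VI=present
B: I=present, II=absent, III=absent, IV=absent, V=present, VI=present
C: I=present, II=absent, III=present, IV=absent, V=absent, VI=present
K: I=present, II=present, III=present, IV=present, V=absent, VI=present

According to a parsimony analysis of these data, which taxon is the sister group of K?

The outgroup has state 'absent' for every character, so 'present' is the derived state throughout.
I (derived state 'present') is shared by B, C, K, and T — a synapomorphy uniting that clade.
Only K and T show the derived state 'present' for II, supporting them as a clade.
Only C, K, and T show the derived state 'present' for III, supporting them as a clade.
IV: derived state 'present' in K only — an autapomorphy, so it tells us nothing about relationships among taxa.
V (derived state 'present') is unique to B (autapomorphy; uninformative for grouping).
VI (derived state 'present') is shared by all ingroup taxa — unites the whole ingroup.
Most parsimonious ingroup topology: (J,(((T,K),C),B)).
K and T form a cherry on this tree, so they are sister taxa.

T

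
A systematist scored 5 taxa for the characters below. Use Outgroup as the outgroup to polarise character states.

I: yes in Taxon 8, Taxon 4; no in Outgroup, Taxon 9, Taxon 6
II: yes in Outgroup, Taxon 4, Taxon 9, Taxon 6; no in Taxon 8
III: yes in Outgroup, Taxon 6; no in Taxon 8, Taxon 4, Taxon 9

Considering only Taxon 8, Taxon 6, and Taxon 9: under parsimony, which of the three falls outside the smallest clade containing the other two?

Character polarity is set by the outgroup: the derived state is whichever differs from the outgroup's state, so for II, III the derived state is 'no', and for the remaining characters it is 'yes'.
I: derived state 'yes' in Taxon 4 and Taxon 8 only — synapomorphy for {Taxon 4, Taxon 8}.
II: derived state 'no' in Taxon 8 only — an autapomorphy, so it tells us nothing about relationships among taxa.
Only Taxon 4, Taxon 8, and Taxon 9 show the derived state 'no' for III, supporting them as a clade.
Most parsimonious ingroup topology: (Taxon 6,((Taxon 4,Taxon 8),Taxon 9)).
Taxon 9 and Taxon 8 share a more recent common ancestor with each other than either does with Taxon 6, so Taxon 6 is the least closely related of the three.

Taxon 6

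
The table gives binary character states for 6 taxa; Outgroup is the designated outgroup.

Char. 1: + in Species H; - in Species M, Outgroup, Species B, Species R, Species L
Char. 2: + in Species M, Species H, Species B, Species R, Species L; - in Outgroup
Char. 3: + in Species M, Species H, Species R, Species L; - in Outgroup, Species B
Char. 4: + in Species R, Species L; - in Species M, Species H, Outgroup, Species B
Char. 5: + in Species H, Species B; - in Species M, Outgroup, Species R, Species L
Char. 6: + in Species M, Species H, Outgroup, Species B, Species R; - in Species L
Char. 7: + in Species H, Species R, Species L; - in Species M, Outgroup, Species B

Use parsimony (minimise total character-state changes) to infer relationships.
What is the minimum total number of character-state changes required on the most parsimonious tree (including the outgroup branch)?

8

Character polarity is set by the outgroup: the derived state is whichever differs from the outgroup's state, so for Char. 6 the derived state is '-', and for the remaining characters it is '+'.
Char. 1 (derived state '+') is unique to Species H (autapomorphy; uninformative for grouping).
All ingroup taxa share the derived state '+' for Char. 2; it defines the ingroup but does not resolve relationships within it.
Only Species H, Species L, Species M, and Species R show the derived state '+' for Char. 3, supporting them as a clade.
Char. 4: derived state '+' in Species L and Species R only — synapomorphy for {Species L, Species R}.
Char. 5 (state '+') occurs in Species B and Species H but conflicts with the nesting implied by the other characters — most parsimoniously interpreted as homoplasy.
Char. 6 (derived state '-') is unique to Species L (autapomorphy; uninformative for grouping).
Char. 7 (derived state '+') is shared by Species H, Species L, and Species R — a synapomorphy uniting that clade.
Most parsimonious ingroup topology: ((((Species L,Species R),Species H),Species M),Species B).
Changes per character on this tree: Char. 1: 1; Char. 2: 1; Char. 3: 1; Char. 4: 1; Char. 5: 2; Char. 6: 1; Char. 7: 1.
Total = 8.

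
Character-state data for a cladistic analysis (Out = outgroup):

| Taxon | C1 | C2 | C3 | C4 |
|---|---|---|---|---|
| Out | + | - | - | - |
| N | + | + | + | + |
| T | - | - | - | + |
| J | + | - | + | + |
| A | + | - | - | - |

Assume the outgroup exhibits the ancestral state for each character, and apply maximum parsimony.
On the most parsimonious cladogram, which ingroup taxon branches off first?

A

Character polarity is set by the outgroup: the derived state is whichever differs from the outgroup's state, so for C1 the derived state is '-', and for the remaining characters it is '+'.
C1 (derived state '-') is unique to T (autapomorphy; uninformative for grouping).
C2: derived state '+' in N only — an autapomorphy, so it tells us nothing about relationships among taxa.
C3 (derived state '+') is shared by J and N — a synapomorphy uniting that clade.
Only J, N, and T show the derived state '+' for C4, supporting them as a clade.
Most parsimonious ingroup topology: (((N,J),T),A).
A is sister to the clade containing all other ingroup taxa, so it is the earliest-diverging (most basal) ingroup lineage.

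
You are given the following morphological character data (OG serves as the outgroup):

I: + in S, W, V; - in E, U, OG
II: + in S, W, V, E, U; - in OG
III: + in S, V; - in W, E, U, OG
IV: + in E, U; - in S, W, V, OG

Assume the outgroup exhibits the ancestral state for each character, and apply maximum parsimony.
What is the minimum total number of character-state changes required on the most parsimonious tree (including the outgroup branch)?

4

The outgroup has state '-' for every character, so '+' is the derived state throughout.
I: derived state '+' in S, V, and W only — synapomorphy for {S, V, W}.
II (derived state '+') is shared by all ingroup taxa — unites the whole ingroup.
III: derived state '+' in S and V only — synapomorphy for {S, V}.
Only E and U show the derived state '+' for IV, supporting them as a clade.
Most parsimonious ingroup topology: (((V,S),W),(E,U)).
Changes per character on this tree: I: 1; II: 1; III: 1; IV: 1.
Total = 4.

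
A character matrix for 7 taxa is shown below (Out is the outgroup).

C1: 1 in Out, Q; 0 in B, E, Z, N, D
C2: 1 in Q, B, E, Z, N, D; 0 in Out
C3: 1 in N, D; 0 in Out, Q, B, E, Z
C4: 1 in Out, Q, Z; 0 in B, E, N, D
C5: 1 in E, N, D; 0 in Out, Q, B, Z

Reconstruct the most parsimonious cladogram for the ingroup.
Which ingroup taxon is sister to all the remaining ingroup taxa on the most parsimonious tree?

Character polarity is set by the outgroup: the derived state is whichever differs from the outgroup's state, so for C1, C4 the derived state is '0', and for the remaining characters it is '1'.
Only B, D, E, N, and Z show the derived state '0' for C1, supporting them as a clade.
All ingroup taxa share the derived state '1' for C2; it defines the ingroup but does not resolve relationships within it.
C3 (derived state '1') is shared by D and N — a synapomorphy uniting that clade.
Only B, D, E, and N show the derived state '0' for C4, supporting them as a clade.
C5 (derived state '1') is shared by D, E, and N — a synapomorphy uniting that clade.
Most parsimonious ingroup topology: (Q,((B,(E,(N,D))),Z)).
Q is sister to the clade containing all other ingroup taxa, so it is the earliest-diverging (most basal) ingroup lineage.

Q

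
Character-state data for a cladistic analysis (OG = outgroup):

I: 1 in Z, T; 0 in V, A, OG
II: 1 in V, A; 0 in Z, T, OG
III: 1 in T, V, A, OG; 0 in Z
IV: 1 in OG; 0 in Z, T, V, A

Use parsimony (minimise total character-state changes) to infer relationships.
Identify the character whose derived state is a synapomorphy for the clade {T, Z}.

I

Character polarity is set by the outgroup: the derived state is whichever differs from the outgroup's state, so for III, IV the derived state is '0', and for the remaining characters it is '1'.
I: derived state '1' in T and Z only — synapomorphy for {T, Z}.
II: derived state '1' in A and V only — synapomorphy for {A, V}.
III: derived state '0' in Z only — an autapomorphy, so it tells us nothing about relationships among taxa.
All ingroup taxa share the derived state '0' for IV; it defines the ingroup but does not resolve relationships within it.
Most parsimonious ingroup topology: ((Z,T),(V,A)).
The clade {T, Z} is supported by I: its derived state '1' occurs in exactly those taxa and in no other taxon (including the outgroup).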